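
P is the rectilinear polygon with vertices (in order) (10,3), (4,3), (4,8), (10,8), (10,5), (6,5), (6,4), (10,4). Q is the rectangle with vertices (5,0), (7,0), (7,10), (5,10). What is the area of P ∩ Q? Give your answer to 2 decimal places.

The intersection is the polygon with vertices (5,3), (5,8), (7,8), (7,5), (6,5), (6,4), (7,4), (7,3).
By the shoelace formula its area is 9.00.

9.00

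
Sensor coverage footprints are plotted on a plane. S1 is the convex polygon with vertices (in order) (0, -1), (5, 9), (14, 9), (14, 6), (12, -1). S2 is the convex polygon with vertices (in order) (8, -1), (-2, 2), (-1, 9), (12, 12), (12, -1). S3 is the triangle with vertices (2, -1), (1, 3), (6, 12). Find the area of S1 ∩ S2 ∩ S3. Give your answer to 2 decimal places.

6.82

The intersection is the polygon with vertices (5.077,9), (2.507,0.648), (1.514,0.946), (1.333,1.667), (5,9).
By the shoelace formula its area is 6.82.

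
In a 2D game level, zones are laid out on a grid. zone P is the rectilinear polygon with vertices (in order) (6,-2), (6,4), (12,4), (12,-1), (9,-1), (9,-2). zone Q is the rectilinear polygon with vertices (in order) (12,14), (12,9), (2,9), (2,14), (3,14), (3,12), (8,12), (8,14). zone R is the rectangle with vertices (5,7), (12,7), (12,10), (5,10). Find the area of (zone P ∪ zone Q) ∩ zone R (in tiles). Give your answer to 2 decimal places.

7.00

The region (zone P ∪ zone Q) ∩ zone R is the polygon with vertices (12,9), (5,9), (5,10), (12,10).
By the shoelace formula its area is 7.00.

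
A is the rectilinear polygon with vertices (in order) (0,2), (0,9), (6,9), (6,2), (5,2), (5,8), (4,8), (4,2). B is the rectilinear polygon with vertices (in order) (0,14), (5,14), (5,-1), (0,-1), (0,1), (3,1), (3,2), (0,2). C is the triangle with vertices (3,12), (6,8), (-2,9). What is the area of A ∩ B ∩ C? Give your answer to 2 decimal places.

The intersection is the polygon with vertices (5,9), (5,8.125), (0,8.75), (0,9).
By the shoelace formula its area is 2.81.

2.81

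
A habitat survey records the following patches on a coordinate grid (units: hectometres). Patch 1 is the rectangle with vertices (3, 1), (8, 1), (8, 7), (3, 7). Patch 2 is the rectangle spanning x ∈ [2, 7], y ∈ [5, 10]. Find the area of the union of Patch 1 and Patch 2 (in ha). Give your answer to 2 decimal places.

47.00

By inclusion–exclusion:
Individual areas: |Patch 1| = 30, |Patch 2| = 25.
|Patch 1∩Patch 2|: x∈[3,7], y∈[5,7] → 4·2 = 8.
|Patch 1 ∪ Patch 2| = 55 − 8 = 47.00.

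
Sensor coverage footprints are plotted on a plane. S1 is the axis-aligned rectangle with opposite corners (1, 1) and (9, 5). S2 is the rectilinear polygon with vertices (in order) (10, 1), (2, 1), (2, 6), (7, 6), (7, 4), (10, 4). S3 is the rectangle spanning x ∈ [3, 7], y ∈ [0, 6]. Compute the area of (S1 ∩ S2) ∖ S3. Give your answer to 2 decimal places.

10.00

|S1 ∩ S2| = 26.
|(S1 ∩ S2) ∩ S3| = 16.
|(S1 ∩ S2) ∖ S3| = 26 − 16 = 10.00.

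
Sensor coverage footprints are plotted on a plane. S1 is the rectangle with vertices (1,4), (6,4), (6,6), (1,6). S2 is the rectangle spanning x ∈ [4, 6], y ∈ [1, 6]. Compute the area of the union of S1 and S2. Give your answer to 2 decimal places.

16.00

By inclusion–exclusion:
Individual areas: |S1| = 10, |S2| = 10.
|S1∩S2|: x∈[4,6], y∈[4,6] → 2·2 = 4.
|S1 ∪ S2| = 20 − 4 = 16.00.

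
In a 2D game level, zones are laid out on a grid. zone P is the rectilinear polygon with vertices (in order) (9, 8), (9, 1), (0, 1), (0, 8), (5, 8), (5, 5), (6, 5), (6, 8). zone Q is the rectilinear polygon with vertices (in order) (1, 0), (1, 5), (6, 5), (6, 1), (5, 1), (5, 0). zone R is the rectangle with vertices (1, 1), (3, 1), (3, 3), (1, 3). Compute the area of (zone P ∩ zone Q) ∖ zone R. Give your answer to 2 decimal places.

16.00

|zone P ∩ zone Q| = 20.
|(zone P ∩ zone Q) ∩ zone R| = 4.
|(zone P ∩ zone Q) ∖ zone R| = 20 − 4 = 16.00.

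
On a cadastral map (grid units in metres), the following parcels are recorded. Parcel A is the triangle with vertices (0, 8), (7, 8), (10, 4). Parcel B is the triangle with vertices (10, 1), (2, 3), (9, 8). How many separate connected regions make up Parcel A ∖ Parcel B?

Parcel A ∖ Parcel B splits into 2 disjoint pieces (area 9.4544, area 0.1123).

2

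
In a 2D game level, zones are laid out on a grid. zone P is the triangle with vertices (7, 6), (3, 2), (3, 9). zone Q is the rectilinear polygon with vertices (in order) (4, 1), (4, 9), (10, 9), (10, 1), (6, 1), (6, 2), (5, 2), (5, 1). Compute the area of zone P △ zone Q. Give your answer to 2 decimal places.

45.25

|zone P| = 14, |zone Q| = 47, |zone P∩zone Q| = 7.875.
|zone P △ zone Q| = |zone P| + |zone Q| − 2·|zone P∩zone Q| = 14 + 47 − 15.75 = 45.25.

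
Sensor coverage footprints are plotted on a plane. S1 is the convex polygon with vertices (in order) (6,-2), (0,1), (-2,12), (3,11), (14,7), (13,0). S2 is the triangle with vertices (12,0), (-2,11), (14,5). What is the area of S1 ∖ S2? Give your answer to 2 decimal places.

104.18

|S1| = 150, |S1∩S2| = 45.8182.
|S1 ∖ S2| = |S1| − |S1∩S2| = 150 − 45.8182 = 104.18.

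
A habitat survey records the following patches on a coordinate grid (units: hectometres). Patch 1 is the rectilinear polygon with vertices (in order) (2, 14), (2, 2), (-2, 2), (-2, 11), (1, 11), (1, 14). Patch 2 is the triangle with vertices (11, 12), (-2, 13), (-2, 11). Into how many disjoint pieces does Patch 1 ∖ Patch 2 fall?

2

Patch 1 ∖ Patch 2 splits into 2 disjoint pieces (area 1.2692, area 36.2692).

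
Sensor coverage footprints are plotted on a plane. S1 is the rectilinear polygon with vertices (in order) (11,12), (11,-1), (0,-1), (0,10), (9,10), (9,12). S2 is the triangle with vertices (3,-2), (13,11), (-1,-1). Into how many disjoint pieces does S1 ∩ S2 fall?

S1 ∩ S2 is a single connected region.

1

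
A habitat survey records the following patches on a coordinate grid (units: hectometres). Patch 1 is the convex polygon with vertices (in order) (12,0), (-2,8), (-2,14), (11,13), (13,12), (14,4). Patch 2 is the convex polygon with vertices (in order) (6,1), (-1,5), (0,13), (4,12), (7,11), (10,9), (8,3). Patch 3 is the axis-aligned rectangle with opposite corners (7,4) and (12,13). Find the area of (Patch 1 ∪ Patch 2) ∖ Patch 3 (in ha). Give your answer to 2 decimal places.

122.28

|Patch 1 ∪ Patch 2| = 167.0326.
|(Patch 1 ∪ Patch 2) ∩ Patch 3| = 44.75.
|(Patch 1 ∪ Patch 2) ∖ Patch 3| = 167.0326 − 44.75 = 122.28.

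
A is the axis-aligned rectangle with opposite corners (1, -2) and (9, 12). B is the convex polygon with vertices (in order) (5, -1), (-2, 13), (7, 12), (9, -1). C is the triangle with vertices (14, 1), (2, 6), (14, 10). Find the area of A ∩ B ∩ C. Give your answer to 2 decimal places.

13.37

The intersection is the polygon with vertices (8.329,3.363), (2,6), (7.634,7.878).
By the shoelace formula its area is 13.37.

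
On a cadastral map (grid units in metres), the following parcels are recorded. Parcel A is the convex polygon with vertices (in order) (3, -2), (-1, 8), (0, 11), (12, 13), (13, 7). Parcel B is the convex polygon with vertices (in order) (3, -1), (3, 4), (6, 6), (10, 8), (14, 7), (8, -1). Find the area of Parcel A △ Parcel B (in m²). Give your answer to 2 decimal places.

|Parcel A| = 126.5, |Parcel B| = 60, |Parcel A∩Parcel B| = 40.314.
|Parcel A △ Parcel B| = |Parcel A| + |Parcel B| − 2·|Parcel A∩Parcel B| = 126.5 + 60 − 80.628 = 105.87.

105.87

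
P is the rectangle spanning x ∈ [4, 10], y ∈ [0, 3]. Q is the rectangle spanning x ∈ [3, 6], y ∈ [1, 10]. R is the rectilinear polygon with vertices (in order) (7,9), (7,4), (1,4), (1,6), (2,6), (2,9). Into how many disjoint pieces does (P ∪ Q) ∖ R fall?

2

(P ∪ Q) ∖ R splits into 2 disjoint pieces (area 23, area 3).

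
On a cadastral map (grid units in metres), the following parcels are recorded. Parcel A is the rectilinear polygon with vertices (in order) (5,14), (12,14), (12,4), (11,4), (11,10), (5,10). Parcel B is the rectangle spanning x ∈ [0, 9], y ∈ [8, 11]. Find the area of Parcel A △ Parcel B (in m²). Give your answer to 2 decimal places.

53.00

|Parcel A| = 34, |Parcel B| = 27, |Parcel A∩Parcel B| = 4.
|Parcel A △ Parcel B| = |Parcel A| + |Parcel B| − 2·|Parcel A∩Parcel B| = 34 + 27 − 8 = 53.00.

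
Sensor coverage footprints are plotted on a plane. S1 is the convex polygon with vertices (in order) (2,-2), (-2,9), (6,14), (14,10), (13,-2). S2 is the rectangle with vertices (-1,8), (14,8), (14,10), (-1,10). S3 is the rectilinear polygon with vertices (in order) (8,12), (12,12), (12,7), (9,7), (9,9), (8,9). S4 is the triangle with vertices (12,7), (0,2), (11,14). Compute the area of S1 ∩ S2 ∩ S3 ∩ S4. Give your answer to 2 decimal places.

The intersection is the polygon with vertices (9,8), (9,9), (8,9), (8,10), (11.571,10), (11.857,8).
By the shoelace formula its area is 6.43.

6.43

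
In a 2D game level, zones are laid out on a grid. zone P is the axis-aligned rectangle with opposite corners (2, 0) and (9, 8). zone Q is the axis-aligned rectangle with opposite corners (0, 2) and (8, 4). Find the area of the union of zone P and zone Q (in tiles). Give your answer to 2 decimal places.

60.00

By inclusion–exclusion:
Individual areas: |zone P| = 56, |zone Q| = 16.
|zone P∩zone Q|: x∈[2,8], y∈[2,4] → 6·2 = 12.
|zone P ∪ zone Q| = 72 − 12 = 60.00.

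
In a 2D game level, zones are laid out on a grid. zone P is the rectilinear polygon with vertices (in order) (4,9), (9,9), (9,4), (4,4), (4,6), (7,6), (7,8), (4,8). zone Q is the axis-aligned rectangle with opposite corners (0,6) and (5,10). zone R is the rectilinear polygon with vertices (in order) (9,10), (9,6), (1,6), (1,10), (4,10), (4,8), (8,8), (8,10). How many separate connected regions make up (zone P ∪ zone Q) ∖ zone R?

3

(zone P ∪ zone Q) ∖ zone R splits into 3 disjoint pieces (area 10, area 4, area 5).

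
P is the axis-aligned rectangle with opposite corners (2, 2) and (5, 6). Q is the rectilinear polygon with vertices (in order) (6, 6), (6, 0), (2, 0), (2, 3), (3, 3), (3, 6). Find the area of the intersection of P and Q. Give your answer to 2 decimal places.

9.00

The intersection is the polygon with vertices (5,2), (2,2), (2,3), (3,3), (3,6), (5,6).
By the shoelace formula its area is 9.00.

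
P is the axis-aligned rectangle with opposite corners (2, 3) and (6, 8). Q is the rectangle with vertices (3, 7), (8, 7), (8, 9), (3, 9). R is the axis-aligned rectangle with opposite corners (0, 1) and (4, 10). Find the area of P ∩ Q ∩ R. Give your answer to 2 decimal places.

1.00

The intersection is the polygon with vertices (3,7), (3,8), (4,8), (4,7).
By the shoelace formula its area is 1.00.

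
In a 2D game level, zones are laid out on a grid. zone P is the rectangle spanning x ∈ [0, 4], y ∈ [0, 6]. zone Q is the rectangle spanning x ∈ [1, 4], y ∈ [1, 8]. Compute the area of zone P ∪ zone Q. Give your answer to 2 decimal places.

By inclusion–exclusion:
Individual areas: |zone P| = 24, |zone Q| = 21.
|zone P∩zone Q|: x∈[1,4], y∈[1,6] → 3·5 = 15.
|zone P ∪ zone Q| = 45 − 15 = 30.00.

30.00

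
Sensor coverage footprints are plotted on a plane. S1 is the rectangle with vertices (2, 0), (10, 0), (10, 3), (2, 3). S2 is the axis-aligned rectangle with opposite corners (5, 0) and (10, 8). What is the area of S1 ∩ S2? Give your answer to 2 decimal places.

|S1∩S2|: x∈[5,10], y∈[0,3] → 5·3 = 15.

15.00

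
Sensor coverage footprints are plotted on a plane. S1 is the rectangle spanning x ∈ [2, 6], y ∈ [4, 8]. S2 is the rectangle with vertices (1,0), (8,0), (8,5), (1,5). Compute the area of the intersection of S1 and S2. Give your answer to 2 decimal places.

|S1∩S2|: x∈[2,6], y∈[4,5] → 4·1 = 4.

4.00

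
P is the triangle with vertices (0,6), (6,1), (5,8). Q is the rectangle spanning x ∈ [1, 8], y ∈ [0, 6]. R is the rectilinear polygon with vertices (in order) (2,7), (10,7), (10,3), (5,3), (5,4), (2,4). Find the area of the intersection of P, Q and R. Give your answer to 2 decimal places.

The intersection is the polygon with vertices (2,4.333), (2,6), (5.286,6), (5.714,3), (5,3), (5,4), (2.4,4).
By the shoelace formula its area is 7.43.

7.43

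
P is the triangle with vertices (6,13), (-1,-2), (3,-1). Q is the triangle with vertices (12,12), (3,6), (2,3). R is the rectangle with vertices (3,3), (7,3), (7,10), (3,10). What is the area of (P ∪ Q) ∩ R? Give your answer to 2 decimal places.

|P ∪ Q| = 33.0122.
|(P ∪ Q) ∩ R| = 12.10.

12.10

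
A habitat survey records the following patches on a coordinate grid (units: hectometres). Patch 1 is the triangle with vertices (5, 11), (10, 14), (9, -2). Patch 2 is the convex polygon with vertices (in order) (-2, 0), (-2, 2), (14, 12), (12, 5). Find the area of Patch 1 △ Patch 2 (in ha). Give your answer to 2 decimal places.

|Patch 1| = 38.5, |Patch 2| = 60, |Patch 1∩Patch 2| = 13.1107.
|Patch 1 △ Patch 2| = |Patch 1| + |Patch 2| − 2·|Patch 1∩Patch 2| = 38.5 + 60 − 26.2213 = 72.28.

72.28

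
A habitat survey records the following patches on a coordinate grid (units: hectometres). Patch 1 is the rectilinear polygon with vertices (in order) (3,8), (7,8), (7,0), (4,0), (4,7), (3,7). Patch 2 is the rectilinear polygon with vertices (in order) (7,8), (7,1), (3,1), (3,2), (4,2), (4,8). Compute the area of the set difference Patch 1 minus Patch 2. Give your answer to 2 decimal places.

|Patch 1| = 25, |Patch 1∩Patch 2| = 21.
|Patch 1 ∖ Patch 2| = |Patch 1| − |Patch 1∩Patch 2| = 25 − 21 = 4.00.

4.00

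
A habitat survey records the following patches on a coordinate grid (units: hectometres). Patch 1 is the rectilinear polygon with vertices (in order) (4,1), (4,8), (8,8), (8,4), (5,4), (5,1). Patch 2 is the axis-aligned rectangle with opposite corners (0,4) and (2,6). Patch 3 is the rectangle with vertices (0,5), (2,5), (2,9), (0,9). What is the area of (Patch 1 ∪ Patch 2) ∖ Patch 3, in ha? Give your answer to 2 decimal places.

|Patch 1 ∪ Patch 2| = 23.
|(Patch 1 ∪ Patch 2) ∩ Patch 3| = 2.
|(Patch 1 ∪ Patch 2) ∖ Patch 3| = 23 − 2 = 21.00.

21.00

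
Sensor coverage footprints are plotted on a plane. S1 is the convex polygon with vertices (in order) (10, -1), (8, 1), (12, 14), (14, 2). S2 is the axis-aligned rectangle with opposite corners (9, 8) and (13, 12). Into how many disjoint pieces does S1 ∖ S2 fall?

2

S1 ∖ S2 splits into 2 disjoint pieces (area 35.4615, area 0.9487).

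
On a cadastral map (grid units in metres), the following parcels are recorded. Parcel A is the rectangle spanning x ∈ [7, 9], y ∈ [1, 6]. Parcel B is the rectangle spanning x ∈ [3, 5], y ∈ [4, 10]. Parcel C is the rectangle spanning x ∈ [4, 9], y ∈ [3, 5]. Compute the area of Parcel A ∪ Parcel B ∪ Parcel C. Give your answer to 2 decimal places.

27.00

By inclusion–exclusion:
Individual areas: |Parcel A| = 10, |Parcel B| = 12, |Parcel C| = 10.
|Parcel A∩Parcel B| = 0 (no overlap).
|Parcel A∩Parcel C|: x∈[7,9], y∈[3,5] → 2·2 = 4.
|Parcel B∩Parcel C|: x∈[4,5], y∈[4,5] → 1·1 = 1.
|Parcel A∩Parcel B∩Parcel C| = 0.
|Parcel A ∪ Parcel B ∪ Parcel C| = 32 − 5 + 0 = 27.00.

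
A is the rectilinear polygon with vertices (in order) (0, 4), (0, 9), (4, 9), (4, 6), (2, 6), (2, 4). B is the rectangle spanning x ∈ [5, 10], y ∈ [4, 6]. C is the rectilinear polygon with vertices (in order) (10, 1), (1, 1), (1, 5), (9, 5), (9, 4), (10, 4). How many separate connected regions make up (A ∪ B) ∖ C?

(A ∪ B) ∖ C splits into 2 disjoint pieces (area 15, area 6).

2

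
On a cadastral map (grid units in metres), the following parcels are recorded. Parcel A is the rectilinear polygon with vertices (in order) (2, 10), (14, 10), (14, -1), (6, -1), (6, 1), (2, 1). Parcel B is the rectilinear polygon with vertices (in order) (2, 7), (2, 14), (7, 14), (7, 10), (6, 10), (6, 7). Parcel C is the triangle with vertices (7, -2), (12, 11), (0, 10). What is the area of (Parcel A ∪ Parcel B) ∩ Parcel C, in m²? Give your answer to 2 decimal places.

|Parcel A ∪ Parcel B| = 144.
|(Parcel A ∪ Parcel B) ∩ Parcel C| = 67.17.

67.17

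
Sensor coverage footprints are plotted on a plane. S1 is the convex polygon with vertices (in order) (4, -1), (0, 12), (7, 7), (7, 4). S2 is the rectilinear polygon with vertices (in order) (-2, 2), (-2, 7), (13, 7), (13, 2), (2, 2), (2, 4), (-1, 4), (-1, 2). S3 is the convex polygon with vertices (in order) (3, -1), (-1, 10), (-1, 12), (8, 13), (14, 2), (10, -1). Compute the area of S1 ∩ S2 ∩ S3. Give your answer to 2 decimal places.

The intersection is the polygon with vertices (7,7), (7,4), (5.8,2), (3.077,2), (1.538,7).
By the shoelace formula its area is 22.26.

22.26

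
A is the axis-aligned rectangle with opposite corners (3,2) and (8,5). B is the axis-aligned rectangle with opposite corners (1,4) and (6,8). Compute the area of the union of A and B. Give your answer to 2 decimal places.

32.00

By inclusion–exclusion:
Individual areas: |A| = 15, |B| = 20.
|A∩B|: x∈[3,6], y∈[4,5] → 3·1 = 3.
|A ∪ B| = 35 − 3 = 32.00.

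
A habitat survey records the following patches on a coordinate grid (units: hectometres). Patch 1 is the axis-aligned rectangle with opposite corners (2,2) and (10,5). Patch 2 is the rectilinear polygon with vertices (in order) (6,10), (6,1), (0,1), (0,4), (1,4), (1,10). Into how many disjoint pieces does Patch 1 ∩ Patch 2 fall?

1

Patch 1 ∩ Patch 2 is a single connected region.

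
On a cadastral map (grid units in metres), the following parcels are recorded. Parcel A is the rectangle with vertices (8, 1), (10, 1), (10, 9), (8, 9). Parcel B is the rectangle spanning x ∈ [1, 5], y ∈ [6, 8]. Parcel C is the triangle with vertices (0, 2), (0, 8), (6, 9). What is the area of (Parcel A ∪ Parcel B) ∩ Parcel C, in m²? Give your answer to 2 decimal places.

6.56

The region (Parcel A ∪ Parcel B) ∩ Parcel C is the polygon with vertices (1,6), (1,8), (5,8), (5,7.833), (3.429,6).
By the shoelace formula its area is 6.56.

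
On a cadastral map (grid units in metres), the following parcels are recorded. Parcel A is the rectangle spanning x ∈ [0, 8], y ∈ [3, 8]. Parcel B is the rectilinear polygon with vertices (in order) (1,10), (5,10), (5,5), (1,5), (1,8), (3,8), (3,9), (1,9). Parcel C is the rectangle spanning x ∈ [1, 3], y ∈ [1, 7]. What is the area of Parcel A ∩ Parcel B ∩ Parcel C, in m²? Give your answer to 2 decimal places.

The intersection is the polygon with vertices (1,5), (1,7), (3,7), (3,5).
By the shoelace formula its area is 4.00.

4.00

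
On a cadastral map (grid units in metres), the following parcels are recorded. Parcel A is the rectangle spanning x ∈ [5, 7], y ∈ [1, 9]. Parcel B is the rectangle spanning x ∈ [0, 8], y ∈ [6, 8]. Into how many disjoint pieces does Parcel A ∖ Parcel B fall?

Parcel A ∖ Parcel B splits into 2 disjoint pieces (area 10, area 2).

2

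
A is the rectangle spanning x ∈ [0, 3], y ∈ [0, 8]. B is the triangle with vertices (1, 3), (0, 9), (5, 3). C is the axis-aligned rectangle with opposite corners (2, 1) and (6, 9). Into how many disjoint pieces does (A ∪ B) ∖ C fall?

1

(A ∪ B) ∖ C is a single connected region.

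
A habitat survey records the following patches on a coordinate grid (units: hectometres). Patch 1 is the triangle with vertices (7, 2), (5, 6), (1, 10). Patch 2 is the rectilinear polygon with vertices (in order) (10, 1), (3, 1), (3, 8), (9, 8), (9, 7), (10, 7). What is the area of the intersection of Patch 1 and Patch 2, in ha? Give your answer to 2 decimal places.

3.33

The intersection is the polygon with vertices (5,6), (7,2), (3,7.333), (3,8).
By the shoelace formula its area is 3.33.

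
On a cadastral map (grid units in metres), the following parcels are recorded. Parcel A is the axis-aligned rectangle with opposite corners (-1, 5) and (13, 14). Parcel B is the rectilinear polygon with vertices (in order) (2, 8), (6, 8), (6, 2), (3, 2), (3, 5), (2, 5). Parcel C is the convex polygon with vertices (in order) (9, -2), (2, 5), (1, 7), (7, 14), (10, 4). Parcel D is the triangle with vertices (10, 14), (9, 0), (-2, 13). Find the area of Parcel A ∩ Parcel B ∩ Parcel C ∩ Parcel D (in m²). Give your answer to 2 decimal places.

7.50

The intersection is the polygon with vertices (6,8), (6,5), (4.769,5), (2.231,8).
By the shoelace formula its area is 7.50.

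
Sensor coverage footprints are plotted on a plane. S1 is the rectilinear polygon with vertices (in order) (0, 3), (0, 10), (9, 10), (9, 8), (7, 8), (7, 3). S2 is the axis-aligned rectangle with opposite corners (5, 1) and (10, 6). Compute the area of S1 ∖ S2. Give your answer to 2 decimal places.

|S1| = 53, |S1∩S2| = 6.
|S1 ∖ S2| = |S1| − |S1∩S2| = 53 − 6 = 47.00.

47.00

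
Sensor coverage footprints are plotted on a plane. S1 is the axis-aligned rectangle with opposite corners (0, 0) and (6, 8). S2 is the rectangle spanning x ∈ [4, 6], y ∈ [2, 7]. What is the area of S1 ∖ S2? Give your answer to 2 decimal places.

|S1∩S2|: x∈[4,6], y∈[2,7] → 2·5 = 10.
|S1| = 48.
|S1 ∖ S2| = |S1| − |S1∩S2| = 48 − 10 = 38.00.

38.00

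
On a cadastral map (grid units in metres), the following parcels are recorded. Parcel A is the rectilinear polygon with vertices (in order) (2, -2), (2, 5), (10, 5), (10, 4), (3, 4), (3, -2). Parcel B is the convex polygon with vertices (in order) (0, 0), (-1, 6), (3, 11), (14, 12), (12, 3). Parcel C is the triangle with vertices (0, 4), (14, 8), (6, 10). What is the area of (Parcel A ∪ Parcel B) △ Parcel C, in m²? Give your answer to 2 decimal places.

|Parcel A ∪ Parcel B| = 127.125.
|(Parcel A ∪ Parcel B) ∩ Parcel C| = 29.7859.
|(Parcel A ∪ Parcel B) △ Parcel C| = 127.125 + 30 − 59.5718 = 97.55.

97.55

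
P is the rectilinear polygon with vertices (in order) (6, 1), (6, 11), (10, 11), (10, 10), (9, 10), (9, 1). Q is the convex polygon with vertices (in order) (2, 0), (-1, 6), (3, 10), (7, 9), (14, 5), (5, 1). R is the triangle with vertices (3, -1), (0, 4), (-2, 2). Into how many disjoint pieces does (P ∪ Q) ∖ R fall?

1

(P ∪ Q) ∖ R is a single connected region.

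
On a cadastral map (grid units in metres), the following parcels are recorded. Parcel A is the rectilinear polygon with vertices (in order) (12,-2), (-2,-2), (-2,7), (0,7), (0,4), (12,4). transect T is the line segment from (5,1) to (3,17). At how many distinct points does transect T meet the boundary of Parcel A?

The segment meets the boundary at (4.625,4).

1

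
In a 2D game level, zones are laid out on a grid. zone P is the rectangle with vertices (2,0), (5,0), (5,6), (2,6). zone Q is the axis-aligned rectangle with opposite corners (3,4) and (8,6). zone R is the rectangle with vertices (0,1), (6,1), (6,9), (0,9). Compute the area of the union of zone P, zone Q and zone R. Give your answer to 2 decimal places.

By inclusion–exclusion:
Individual areas: |zone P| = 18, |zone Q| = 10, |zone R| = 48.
|zone P∩zone Q|: x∈[3,5], y∈[4,6] → 2·2 = 4.
|zone P∩zone R|: x∈[2,5], y∈[1,6] → 3·5 = 15.
|zone Q∩zone R|: x∈[3,6], y∈[4,6] → 3·2 = 6.
|zone P∩zone Q∩zone R| = 4.
|zone P ∪ zone Q ∪ zone R| = 76 − 25 + 4 = 55.00.

55.00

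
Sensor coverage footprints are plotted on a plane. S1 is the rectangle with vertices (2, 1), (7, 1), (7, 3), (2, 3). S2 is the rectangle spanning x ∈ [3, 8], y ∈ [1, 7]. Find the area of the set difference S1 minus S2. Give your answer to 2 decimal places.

|S1∩S2|: x∈[3,7], y∈[1,3] → 4·2 = 8.
|S1| = 10.
|S1 ∖ S2| = |S1| − |S1∩S2| = 10 − 8 = 2.00.

2.00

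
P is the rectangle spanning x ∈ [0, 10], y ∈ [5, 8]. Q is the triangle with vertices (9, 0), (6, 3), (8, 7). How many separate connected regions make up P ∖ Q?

1

P ∖ Q is a single connected region.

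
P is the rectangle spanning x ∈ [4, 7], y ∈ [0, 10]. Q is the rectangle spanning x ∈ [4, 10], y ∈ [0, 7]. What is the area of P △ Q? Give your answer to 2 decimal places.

|P∩Q|: x∈[4,7], y∈[0,7] → 3·7 = 21.
|P △ Q| = |P| + |Q| − 2·|P∩Q| = 30 + 42 − 42 = 30.00.

30.00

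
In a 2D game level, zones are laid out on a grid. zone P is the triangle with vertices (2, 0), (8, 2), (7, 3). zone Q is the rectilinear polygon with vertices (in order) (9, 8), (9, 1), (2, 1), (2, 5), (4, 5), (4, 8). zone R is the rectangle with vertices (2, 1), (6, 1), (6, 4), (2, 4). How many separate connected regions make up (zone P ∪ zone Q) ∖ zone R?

(zone P ∪ zone Q) ∖ zone R splits into 2 disjoint pieces (area 0.6667, area 31).

2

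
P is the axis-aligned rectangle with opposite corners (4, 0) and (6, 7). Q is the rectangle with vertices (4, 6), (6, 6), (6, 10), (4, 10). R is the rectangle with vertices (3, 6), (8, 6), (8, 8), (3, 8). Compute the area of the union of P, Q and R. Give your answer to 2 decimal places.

26.00

By inclusion–exclusion:
Individual areas: |P| = 14, |Q| = 8, |R| = 10.
|P∩Q|: x∈[4,6], y∈[6,7] → 2·1 = 2.
|P∩R|: x∈[4,6], y∈[6,7] → 2·1 = 2.
|Q∩R|: x∈[4,6], y∈[6,8] → 2·2 = 4.
|P∩Q∩R| = 2.
|P ∪ Q ∪ R| = 32 − 8 + 2 = 26.00.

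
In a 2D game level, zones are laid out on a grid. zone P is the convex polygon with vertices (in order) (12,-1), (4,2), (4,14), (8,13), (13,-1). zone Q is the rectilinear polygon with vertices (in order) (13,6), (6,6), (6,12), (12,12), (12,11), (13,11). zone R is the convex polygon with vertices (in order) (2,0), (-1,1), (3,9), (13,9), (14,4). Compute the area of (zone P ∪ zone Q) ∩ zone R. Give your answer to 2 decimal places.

The region (zone P ∪ zone Q) ∩ zone R is the polygon with vertices (4,9), (13,9), (13,6), (10.5,6), (11.511,3.17), (5.882,1.294), (4,2).
By the shoelace formula its area is 54.97.

54.97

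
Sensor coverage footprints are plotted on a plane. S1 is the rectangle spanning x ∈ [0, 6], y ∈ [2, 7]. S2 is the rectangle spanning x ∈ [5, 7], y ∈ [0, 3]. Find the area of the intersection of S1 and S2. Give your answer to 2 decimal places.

1.00

|S1∩S2|: x∈[5,6], y∈[2,3] → 1·1 = 1.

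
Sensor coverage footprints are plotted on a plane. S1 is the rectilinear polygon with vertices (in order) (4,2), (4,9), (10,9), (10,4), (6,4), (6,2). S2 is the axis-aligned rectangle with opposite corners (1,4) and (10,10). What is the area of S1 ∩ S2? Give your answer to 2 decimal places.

30.00

The intersection is the polygon with vertices (4,9), (10,9), (10,4), (6,4), (4,4).
By the shoelace formula its area is 30.00.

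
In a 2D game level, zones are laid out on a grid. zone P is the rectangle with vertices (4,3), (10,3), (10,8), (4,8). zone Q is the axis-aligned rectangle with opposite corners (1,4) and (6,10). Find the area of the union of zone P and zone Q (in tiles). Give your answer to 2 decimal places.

52.00

By inclusion–exclusion:
Individual areas: |zone P| = 30, |zone Q| = 30.
|zone P∩zone Q|: x∈[4,6], y∈[4,8] → 2·4 = 8.
|zone P ∪ zone Q| = 60 − 8 = 52.00.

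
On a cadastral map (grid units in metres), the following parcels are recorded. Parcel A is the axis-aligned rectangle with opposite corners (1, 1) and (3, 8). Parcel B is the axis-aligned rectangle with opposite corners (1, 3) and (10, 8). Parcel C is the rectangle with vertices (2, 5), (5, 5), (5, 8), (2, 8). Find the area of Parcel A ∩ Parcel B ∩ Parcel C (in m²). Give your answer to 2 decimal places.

3.00

The intersection is the polygon with vertices (3,8), (3,5), (2,5), (2,8).
By the shoelace formula its area is 3.00.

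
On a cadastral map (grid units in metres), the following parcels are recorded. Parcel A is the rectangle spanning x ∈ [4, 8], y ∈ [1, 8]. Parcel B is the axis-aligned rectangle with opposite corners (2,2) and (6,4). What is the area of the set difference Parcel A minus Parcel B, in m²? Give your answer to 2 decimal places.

24.00

|Parcel A∩Parcel B|: x∈[4,6], y∈[2,4] → 2·2 = 4.
|Parcel A| = 28.
|Parcel A ∖ Parcel B| = |Parcel A| − |Parcel A∩Parcel B| = 28 − 4 = 24.00.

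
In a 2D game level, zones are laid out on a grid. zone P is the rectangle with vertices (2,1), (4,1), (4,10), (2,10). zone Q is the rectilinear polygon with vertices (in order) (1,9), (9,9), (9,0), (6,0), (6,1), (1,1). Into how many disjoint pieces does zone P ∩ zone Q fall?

zone P ∩ zone Q is a single connected region.

1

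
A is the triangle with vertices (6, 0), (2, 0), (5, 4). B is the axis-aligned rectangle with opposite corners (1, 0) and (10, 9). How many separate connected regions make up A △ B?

1

A △ B is a single connected region.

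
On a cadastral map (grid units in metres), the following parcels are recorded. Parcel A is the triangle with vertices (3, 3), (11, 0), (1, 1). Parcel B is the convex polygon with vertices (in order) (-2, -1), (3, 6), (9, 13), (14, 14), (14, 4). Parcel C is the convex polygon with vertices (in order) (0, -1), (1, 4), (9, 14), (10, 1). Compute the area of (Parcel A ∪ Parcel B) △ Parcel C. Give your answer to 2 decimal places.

65.04

|Parcel A ∪ Parcel B| = 117.5473.
|(Parcel A ∪ Parcel B) ∩ Parcel C| = 66.7544.
|(Parcel A ∪ Parcel B) △ Parcel C| = 117.5473 + 81 − 133.5089 = 65.04.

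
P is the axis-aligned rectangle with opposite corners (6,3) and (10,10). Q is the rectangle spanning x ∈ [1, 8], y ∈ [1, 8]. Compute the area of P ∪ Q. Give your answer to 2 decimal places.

67.00

By inclusion–exclusion:
Individual areas: |P| = 28, |Q| = 49.
|P∩Q|: x∈[6,8], y∈[3,8] → 2·5 = 10.
|P ∪ Q| = 77 − 10 = 67.00.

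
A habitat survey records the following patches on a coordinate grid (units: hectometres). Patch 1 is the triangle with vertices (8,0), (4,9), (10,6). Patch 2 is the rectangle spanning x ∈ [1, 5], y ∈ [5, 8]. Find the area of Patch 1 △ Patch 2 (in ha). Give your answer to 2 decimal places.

|Patch 1| = 21, |Patch 2| = 12, |Patch 1∩Patch 2| = 0.3472.
|Patch 1 △ Patch 2| = |Patch 1| + |Patch 2| − 2·|Patch 1∩Patch 2| = 21 + 12 − 0.6944 = 32.31.

32.31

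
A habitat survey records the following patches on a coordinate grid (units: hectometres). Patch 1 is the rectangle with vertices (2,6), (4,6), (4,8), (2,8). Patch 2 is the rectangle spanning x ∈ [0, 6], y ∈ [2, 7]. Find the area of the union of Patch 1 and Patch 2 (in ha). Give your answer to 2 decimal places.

32.00

By inclusion–exclusion:
Individual areas: |Patch 1| = 4, |Patch 2| = 30.
|Patch 1∩Patch 2|: x∈[2,4], y∈[6,7] → 2·1 = 2.
|Patch 1 ∪ Patch 2| = 34 − 2 = 32.00.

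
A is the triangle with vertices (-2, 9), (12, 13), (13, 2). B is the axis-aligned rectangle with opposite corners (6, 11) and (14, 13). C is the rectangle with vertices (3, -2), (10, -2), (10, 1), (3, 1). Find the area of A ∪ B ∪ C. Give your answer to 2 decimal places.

By inclusion–exclusion:
Individual areas: |A| = 79, |B| = 16, |C| = 21.
|A∩B| = 7.039.
|A∩C| = 0.
|B∩C| = 0 (no overlap).
|A∩B∩C| = 0.
|A ∪ B ∪ C| = 116 − 7.039 + 0 = 108.96.

108.96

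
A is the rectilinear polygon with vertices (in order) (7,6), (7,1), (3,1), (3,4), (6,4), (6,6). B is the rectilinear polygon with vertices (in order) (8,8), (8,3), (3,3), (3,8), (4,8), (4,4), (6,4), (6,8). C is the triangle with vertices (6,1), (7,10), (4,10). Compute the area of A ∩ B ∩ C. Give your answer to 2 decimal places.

1.72

The intersection is the polygon with vertices (5.556,3), (5.333,4), (6,4), (6,6), (6.556,6), (6.222,3).
By the shoelace formula its area is 1.72.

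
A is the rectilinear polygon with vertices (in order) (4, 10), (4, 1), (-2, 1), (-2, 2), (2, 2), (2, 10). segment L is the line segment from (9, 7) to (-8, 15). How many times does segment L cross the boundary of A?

The segment meets the boundary at (2.625,10), (4,9.353).

2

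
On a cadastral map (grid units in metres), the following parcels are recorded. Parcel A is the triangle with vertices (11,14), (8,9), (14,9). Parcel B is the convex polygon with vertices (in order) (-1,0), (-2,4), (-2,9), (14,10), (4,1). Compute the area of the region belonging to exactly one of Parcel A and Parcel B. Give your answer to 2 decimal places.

|Parcel A| = 15, |Parcel B| = 92.5, |Parcel A∩Parcel B| = 4.1033.
|Parcel A △ Parcel B| = |Parcel A| + |Parcel B| − 2·|Parcel A∩Parcel B| = 15 + 92.5 − 8.2067 = 99.29.

99.29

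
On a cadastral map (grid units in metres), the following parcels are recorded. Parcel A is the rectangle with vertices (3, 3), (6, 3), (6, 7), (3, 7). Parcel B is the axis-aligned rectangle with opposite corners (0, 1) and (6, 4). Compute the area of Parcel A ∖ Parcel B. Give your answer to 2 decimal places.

|Parcel A∩Parcel B|: x∈[3,6], y∈[3,4] → 3·1 = 3.
|Parcel A| = 12.
|Parcel A ∖ Parcel B| = |Parcel A| − |Parcel A∩Parcel B| = 12 − 3 = 9.00.

9.00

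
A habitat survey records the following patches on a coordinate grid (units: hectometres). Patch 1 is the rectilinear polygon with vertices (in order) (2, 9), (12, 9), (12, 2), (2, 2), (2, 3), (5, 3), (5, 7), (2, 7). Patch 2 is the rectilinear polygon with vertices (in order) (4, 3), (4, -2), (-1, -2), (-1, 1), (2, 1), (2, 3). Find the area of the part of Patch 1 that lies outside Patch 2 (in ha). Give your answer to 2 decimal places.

|Patch 1| = 58, |Patch 1∩Patch 2| = 2.
|Patch 1 ∖ Patch 2| = |Patch 1| − |Patch 1∩Patch 2| = 58 − 2 = 56.00.

56.00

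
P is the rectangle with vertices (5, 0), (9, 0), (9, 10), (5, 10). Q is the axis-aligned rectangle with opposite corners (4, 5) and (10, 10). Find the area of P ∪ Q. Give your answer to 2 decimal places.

50.00

By inclusion–exclusion:
Individual areas: |P| = 40, |Q| = 30.
|P∩Q|: x∈[5,9], y∈[5,10] → 4·5 = 20.
|P ∪ Q| = 70 − 20 = 50.00.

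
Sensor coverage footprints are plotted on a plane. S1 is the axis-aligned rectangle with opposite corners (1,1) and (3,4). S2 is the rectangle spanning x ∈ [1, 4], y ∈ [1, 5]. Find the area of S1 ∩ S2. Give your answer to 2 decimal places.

|S1∩S2|: x∈[1,3], y∈[1,4] → 2·3 = 6.

6.00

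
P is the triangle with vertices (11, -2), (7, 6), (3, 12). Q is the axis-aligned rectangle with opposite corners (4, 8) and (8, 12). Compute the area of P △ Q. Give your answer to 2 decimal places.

18.73

|P| = 4, |Q| = 16, |P∩Q| = 0.6369.
|P △ Q| = |P| + |Q| − 2·|P∩Q| = 4 + 16 − 1.2738 = 18.73.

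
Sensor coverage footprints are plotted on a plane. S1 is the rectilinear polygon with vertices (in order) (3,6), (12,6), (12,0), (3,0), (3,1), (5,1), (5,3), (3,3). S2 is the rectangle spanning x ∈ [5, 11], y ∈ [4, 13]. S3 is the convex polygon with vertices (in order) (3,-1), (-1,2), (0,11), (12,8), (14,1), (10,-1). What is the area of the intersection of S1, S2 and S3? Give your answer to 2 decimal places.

The intersection is the polygon with vertices (11,4), (5,4), (5,6), (11,6).
By the shoelace formula its area is 12.00.

12.00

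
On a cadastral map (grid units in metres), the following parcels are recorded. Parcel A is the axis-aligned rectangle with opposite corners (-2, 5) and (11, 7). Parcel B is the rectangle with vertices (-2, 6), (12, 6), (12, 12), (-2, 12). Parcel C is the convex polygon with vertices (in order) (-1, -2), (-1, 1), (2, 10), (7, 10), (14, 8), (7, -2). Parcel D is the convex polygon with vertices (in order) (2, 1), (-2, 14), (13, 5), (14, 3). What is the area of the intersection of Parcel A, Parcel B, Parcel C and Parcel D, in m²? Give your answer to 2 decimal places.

The intersection is the polygon with vertices (0.667,6), (1,7), (9.667,7), (11,6.2), (11,6).
By the shoelace formula its area is 9.63.

9.63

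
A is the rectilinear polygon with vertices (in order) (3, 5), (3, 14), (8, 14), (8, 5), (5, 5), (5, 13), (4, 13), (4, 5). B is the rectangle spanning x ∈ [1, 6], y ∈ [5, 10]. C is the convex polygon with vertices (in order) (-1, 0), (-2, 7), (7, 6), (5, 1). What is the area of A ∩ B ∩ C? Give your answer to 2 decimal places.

2.56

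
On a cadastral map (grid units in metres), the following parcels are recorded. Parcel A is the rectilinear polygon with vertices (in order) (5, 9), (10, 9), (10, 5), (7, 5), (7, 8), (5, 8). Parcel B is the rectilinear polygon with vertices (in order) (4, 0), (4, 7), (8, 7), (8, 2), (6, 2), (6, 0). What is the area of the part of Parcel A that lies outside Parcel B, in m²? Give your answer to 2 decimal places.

12.00

|Parcel A| = 14, |Parcel A∩Parcel B| = 2.
|Parcel A ∖ Parcel B| = |Parcel A| − |Parcel A∩Parcel B| = 14 − 2 = 12.00.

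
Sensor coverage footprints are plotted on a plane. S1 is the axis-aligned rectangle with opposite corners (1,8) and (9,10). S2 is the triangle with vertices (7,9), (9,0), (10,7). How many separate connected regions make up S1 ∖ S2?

1

S1 ∖ S2 is a single connected region.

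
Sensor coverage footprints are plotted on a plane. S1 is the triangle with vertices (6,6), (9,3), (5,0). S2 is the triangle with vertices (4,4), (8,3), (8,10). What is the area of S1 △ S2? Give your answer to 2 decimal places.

|S1| = 10.5, |S2| = 14, |S1∩S2| = 4.
|S1 △ S2| = |S1| + |S2| − 2·|S1∩S2| = 10.5 + 14 − 8 = 16.50.

16.50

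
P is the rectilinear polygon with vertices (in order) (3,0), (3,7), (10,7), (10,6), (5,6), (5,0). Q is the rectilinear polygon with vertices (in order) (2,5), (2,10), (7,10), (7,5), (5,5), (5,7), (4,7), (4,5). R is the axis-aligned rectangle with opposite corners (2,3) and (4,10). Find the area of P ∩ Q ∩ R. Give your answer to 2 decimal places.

2.00

The intersection is the polygon with vertices (4,5), (3,5), (3,7), (4,7).
By the shoelace formula its area is 2.00.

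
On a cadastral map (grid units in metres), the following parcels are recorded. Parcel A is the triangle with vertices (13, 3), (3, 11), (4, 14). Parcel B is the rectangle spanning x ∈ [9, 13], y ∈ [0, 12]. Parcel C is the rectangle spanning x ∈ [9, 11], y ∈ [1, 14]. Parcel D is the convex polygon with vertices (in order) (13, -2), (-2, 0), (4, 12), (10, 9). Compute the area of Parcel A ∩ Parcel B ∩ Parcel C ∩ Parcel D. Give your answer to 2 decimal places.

2.53

The intersection is the polygon with vertices (10.954,5.5), (11,5.333), (11,4.6), (9,6.2), (9,7.889).
By the shoelace formula its area is 2.53.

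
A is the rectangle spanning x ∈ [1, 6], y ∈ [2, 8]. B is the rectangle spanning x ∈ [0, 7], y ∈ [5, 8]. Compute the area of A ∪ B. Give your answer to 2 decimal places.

By inclusion–exclusion:
Individual areas: |A| = 30, |B| = 21.
|A∩B|: x∈[1,6], y∈[5,8] → 5·3 = 15.
|A ∪ B| = 51 − 15 = 36.00.

36.00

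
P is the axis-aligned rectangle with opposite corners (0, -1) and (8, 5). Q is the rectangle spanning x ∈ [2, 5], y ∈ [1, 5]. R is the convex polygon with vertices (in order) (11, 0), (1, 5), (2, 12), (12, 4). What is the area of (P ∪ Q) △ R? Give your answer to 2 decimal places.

|P ∪ Q| = 48.
|(P ∪ Q) ∩ R| = 12.25.
|(P ∪ Q) △ R| = 48 + 61.5 − 24.5 = 85.00.

85.00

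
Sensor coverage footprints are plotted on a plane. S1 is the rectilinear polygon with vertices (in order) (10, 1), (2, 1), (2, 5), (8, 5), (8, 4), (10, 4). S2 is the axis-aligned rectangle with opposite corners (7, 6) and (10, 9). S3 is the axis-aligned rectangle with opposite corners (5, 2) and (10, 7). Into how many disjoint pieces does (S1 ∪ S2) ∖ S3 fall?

(S1 ∪ S2) ∖ S3 splits into 2 disjoint pieces (area 17, area 6).

2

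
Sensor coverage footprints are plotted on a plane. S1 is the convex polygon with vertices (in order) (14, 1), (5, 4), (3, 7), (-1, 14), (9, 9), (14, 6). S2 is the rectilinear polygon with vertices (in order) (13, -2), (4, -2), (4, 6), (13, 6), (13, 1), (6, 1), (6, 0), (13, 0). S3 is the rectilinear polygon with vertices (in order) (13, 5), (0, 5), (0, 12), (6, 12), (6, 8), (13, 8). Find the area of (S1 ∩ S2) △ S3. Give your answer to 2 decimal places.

73.08

|S1 ∩ S2| = 27.9167.
|(S1 ∩ S2) ∩ S3| = 8.9167.
|(S1 ∩ S2) △ S3| = 27.9167 + 63 − 17.8333 = 73.08.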